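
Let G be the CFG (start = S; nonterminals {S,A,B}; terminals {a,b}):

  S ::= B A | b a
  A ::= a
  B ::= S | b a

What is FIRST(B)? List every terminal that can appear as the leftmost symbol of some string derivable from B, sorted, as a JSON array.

FIRST sets, iterate to fixpoint:
pass 1:
  A via A→a: +{a}
  B via B→b a: +{b}
  S via S→B A: +{b}
  FIRST[S]={b}  FIRST[A]={a}  FIRST[B]={b}
pass 2: (stable)
  FIRST[S]={b}  FIRST[A]={a}  FIRST[B]={b}

FIRST(B) = ["b"]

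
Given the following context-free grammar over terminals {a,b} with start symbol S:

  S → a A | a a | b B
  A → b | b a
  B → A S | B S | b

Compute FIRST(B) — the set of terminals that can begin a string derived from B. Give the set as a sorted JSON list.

FIRST sets, iterate to fixpoint:
[1]
  A via A→b: +{b}
  B via B→A S: +{b}
  S via S→a A: +{a}
  S via S→b B: +{b}
  FIRST[S]={a,b}  FIRST[A]={b}  FIRST[B]={b}
[2] — fixpoint
  FIRST[S]={a,b}  FIRST[A]={b}  FIRST[B]={b}

FIRST(B) = ["b"]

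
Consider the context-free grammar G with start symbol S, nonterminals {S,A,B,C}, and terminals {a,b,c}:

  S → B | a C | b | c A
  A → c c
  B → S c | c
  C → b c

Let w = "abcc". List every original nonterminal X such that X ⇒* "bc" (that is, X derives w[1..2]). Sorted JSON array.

Convert to CNF:
  S -> S T0 | T0 A | T2 C | b | c
  A -> T0 T0
  B -> S T0 | c
  C -> T1 T0
  T0 -> c
  T1 -> b
  T2 -> a

Fill CYK table bottom-up, restricted to cells inside w[1..2]:
  T[1,1] 'b' = {S,T1}  orig:{S}
  T[2,2] 'c' = {B,S,T0}  orig:{B,S}
  T[1,2] 'bc' = {B,C,S}

Original NTs in T[1,2] deriving "bc": ["B", "C", "S"]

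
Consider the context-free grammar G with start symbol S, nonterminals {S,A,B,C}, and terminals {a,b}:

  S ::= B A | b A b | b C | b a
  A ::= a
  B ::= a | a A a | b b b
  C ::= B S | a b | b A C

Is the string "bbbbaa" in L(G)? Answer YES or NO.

CNF form of G:
  S -> B A | T1 C | T1 T0 | T1 X5
  A -> a
  B -> T0 X2 | T1 X3 | a
  C -> B S | T0 T1 | T1 X4
  T0 -> a
  T1 -> b
  X2 -> A T0
  X3 -> T1 T1
  X4 -> A C
  X5 -> A T1

CYK fill:
  [0..0]={T1}  "b"  orig:{}
  [1..1]={T1}  "b"  orig:{}
  [2..2]={T1}  "b"  orig:{}
  [3..3]={T1}  "b"  orig:{}
  [4..4]={A,B,T0}  "a"  orig:{A,B}
  [5..5]={A,B,T0}  "a"  orig:{A,B}
  [0..1]={X3}  "bb"  orig:{}
  [1..2]={X3}  "bb"  orig:{}
  [2..3]={X3}  "bb"  orig:{}
  [3..4]={S}  "ba"
  [4..5]={S,X2}  "aa"  orig:{S}
  [0..2]={B}  "bbb"
  [1..3]={B}  "bbb"
  [2..4]=∅  "bba"
  [3..5]=∅  "baa"
  [0..3]=∅  "bbbb"
  [1..4]={S}  "bbba"
  [2..5]=∅  "bbaa"
  [0..4]={C}  "bbbba"
  [1..5]={C}  "bbbaa"
  [0..5]={S}  "bbbbaa"

S ∈ T[0,5] ⇒ YES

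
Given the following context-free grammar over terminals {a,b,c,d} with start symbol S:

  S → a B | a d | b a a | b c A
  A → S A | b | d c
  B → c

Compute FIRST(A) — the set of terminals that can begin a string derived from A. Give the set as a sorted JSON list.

Compute FIRST by fixpoint:
pass 1:
  A via A→b: +{b}
  A via A→d c: +{d}
  B via B→c: +{c}
  S via S→a B: +{a}
  S via S→b a a: +{b}
  FIRST[S]={a,b}  FIRST[A]={b,d}  FIRST[B]={c}
pass 2:
  A via A→S A: +{a}
  FIRST[S]={a,b}  FIRST[A]={a,b,d}  FIRST[B]={c}
pass 3: (stable)
  FIRST[S]={a,b}  FIRST[A]={a,b,d}  FIRST[B]={c}

FIRST(A) = ["a", "b", "d"]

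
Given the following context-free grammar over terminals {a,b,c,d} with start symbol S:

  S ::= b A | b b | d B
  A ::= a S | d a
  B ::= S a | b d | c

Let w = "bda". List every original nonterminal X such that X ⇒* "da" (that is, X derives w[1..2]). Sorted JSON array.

CNF form of G:
  S -> T1 B | T2 A | T2 T2
  A -> T0 S | T1 T0
  B -> S T0 | T2 T1 | c
  T0 -> a
  T1 -> d
  T2 -> b

CYK table (by increasing span) (cells [i..j] with 1 ≤ i ≤ j ≤ 2 only):
  cell(1,1) d: {T1}  orig:{}
  cell(2,2) a: {T0}  orig:{}
  cell(1,2) da: {A}

Original NTs in T[1,2] deriving "da": ["A"]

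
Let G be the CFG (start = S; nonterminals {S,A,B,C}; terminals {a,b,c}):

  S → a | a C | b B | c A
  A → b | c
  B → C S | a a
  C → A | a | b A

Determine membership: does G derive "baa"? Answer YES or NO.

Convert to CNF:
  S -> T0 C | T1 B | T2 A | a
  A -> b | c
  B -> C S | T0 T0
  C -> T1 A | a | b | c
  T0 -> a
  T1 -> b
  T2 -> c

CYK table (by increasing span):
  [0..0]={A,C,T1}  "b"  orig:{A,C}
  [1..1]={C,S,T0}  "a"  orig:{C,S}
  [2..2]={C,S,T0}  "a"  orig:{C,S}
  [0..1]={B}  "ba"
  [1..2]={B,S}  "aa"
  [0..2]={B,S}  "baa"

S ∈ T[0,2] ⇒ YES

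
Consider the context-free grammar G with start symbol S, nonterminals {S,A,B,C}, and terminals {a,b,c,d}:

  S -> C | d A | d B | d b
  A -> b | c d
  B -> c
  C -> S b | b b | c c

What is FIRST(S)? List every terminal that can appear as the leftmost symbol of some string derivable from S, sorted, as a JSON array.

Compute FIRST by fixpoint:
[1]
  A via A→b: +{b}
  A via A→c d: +{c}
  B via B→c: +{c}
  C via C→b b: +{b}
  C via C→c c: +{c}
  S via S→C: +{b,c}
  S via S→d A: +{d}
  S: {b,c,d}  A: {b,c}  B: {c}  C: {b,c}
[2]
  C via C→S b: +{d}
  S: {b,c,d}  A: {b,c}  B: {c}  C: {b,c,d}
[3] (stable)
  S: {b,c,d}  A: {b,c}  B: {c}  C: {b,c,d}

FIRST(S) = ["b", "c", "d"]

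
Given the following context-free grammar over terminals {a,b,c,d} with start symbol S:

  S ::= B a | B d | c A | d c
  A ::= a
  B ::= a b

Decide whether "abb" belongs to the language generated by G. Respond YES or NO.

Convert to CNF:
  S -> B T0 | B T2 | T2 T3 | T3 A
  A -> a
  B -> T0 T1
  T0 -> a
  T1 -> b
  T2 -> d
  T3 -> c

CYK table (by increasing span):
  T[0,0] 'a' = {A,T0}  orig:{A}
  T[1,1] 'b' = {T1}  orig:{}
  T[2,2] 'b' = {T1}  orig:{}
  T[0,1] 'ab' = {B}
  T[1,2] 'bb' = ∅
  T[0,2] 'abb' = ∅

S ∉ T[0,2] ⇒ NO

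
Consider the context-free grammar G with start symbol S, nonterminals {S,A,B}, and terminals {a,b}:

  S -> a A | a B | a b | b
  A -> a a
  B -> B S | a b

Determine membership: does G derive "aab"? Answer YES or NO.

CNF form of G:
  S -> T0 A | T0 B | T0 T1 | b
  A -> T0 T0
  B -> B S | T0 T1
  T0 -> a
  T1 -> b

CYK table (by increasing span):
  cell(0,0) a: {T0}  orig:{}
  cell(1,1) a: {T0}  orig:{}
  cell(2,2) b: {S,T1}  orig:{S}
  cell(0,1) aa: {A}
  cell(1,2) ab: {B,S}
  cell(0,2) aab: {S}

S ∈ T[0,2] ⇒ YES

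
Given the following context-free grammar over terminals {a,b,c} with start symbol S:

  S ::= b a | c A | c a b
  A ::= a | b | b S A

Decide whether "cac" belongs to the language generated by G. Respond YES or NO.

CNF form of G:
  S -> T0 T1 | T2 A | T2 X4
  A -> T0 X3 | a | b
  T0 -> b
  T1 -> a
  T2 -> c
  X3 -> S A
  X4 -> T1 T0

Fill CYK table bottom-up:
  cell(0,0) c: {T2}  orig:{}
  cell(1,1) a: {A,T1}  orig:{A}
  cell(2,2) c: {T2}  orig:{}
  cell(0,1) ca: {S}
  cell(1,2) ac: ∅
  cell(0,2) cac: ∅

S ∉ T[0,2] ⇒ NO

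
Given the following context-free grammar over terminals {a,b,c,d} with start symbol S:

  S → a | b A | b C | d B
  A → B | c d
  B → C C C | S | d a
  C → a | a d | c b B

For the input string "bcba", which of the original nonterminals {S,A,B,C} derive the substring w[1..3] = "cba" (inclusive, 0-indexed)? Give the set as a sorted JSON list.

CNF form of G:
  S -> T0 A | T0 C | T2 B | a
  A -> C X4 | T0 A | T0 C | T1 T2 | T2 B | T2 T3 | a
  B -> C X5 | T0 A | T0 C | T2 B | T2 T3 | a
  C -> T1 X6 | T3 T2 | a
  T0 -> b
  T1 -> c
  T2 -> d
  T3 -> a
  X4 -> C C
  X5 -> C C
  X6 -> T0 B

CYK fill — only the sub-triangle for w[1..3]:
  [1..1]={T1}  "c"  orig:{}
  [2..2]={T0}  "b"  orig:{}
  [3..3]={A,B,C,S,T3}  "a"  orig:{A,B,C,S}
  [1..2]=∅  "cb"
  [2..3]={A,B,S,X6}  "ba"  orig:{A,B,S}
  [1..3]={C}  "cba"

Original NTs in T[1,3] deriving "cba": ["C"]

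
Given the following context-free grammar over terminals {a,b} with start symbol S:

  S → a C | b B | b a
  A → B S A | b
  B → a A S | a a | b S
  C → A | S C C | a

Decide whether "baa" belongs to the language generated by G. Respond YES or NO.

CNF form of G:
  S -> T0 C | T1 B | T1 T0
  A -> B X2 | b
  B -> T0 T0 | T0 X3 | T1 S
  C -> B X4 | S X5 | a | b
  T0 -> a
  T1 -> b
  X2 -> S A
  X3 -> A S
  X4 -> S A
  X5 -> C C

Fill CYK table bottom-up:
  T[0,0] 'b' = {A,C,T1}  orig:{A,C}
  T[1,1] 'a' = {C,T0}  orig:{C}
  T[2,2] 'a' = {C,T0}  orig:{C}
  T[0,1] 'ba' = {S,X5}  orig:{S}
  T[1,2] 'aa' = {B,S,X5}  orig:{B,S}
  T[0,2] 'baa' = {B,S,X3}  orig:{B,S}

S ∈ T[0,2] ⇒ YES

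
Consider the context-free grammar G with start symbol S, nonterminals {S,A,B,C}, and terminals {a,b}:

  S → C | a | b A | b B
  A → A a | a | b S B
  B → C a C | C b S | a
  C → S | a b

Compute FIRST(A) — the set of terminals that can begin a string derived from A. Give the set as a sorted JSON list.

Compute FIRST by fixpoint:
iter 1:
  A via A→a: +{a}
  A via A→b S B: +{b}
  B via B→a: +{a}
  C via C→a b: +{a}
  S via S→C: +{a}
  S via S→b A: +{b}
  FIRST(S)={a,b}  FIRST(A)={a,b}  FIRST(B)={a}  FIRST(C)={a}
iter 2:
  C via C→S: +{b}
  FIRST(S)={a,b}  FIRST(A)={a,b}  FIRST(B)={a}  FIRST(C)={a,b}
iter 3:
  B via B→C a C: +{b}
  FIRST(S)={a,b}  FIRST(A)={a,b}  FIRST(B)={a,b}  FIRST(C)={a,b}
iter 4: done
  FIRST(S)={a,b}  FIRST(A)={a,b}  FIRST(B)={a,b}  FIRST(C)={a,b}

FIRST(A) = ["a", "b"]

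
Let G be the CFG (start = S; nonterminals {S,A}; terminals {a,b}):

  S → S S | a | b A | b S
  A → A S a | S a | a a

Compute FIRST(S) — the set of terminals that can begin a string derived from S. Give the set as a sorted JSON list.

FIRST sets, iterate to fixpoint:
pass 1:
  A via A→a a: +{a}
  S via S→a: +{a}
  S via S→b A: +{b}
  FIRST[S]={a,b}  FIRST[A]={a}
pass 2:
  A via A→S a: +{b}
  FIRST[S]={a,b}  FIRST[A]={a,b}
pass 3: (no change)
  FIRST[S]={a,b}  FIRST[A]={a,b}

FIRST(S) = ["a", "b"]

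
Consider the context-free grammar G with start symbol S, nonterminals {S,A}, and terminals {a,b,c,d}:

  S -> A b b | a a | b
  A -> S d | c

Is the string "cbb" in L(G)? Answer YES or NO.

Convert to CNF:
  S -> A X3 | T2 T2 | b
  A -> S T0 | c
  T0 -> d
  T1 -> b
  T2 -> a
  X3 -> T1 T1

CYK table (by increasing span):
  [0..0]={A}  "c"
  [1..1]={S,T1}  "b"  orig:{S}
  [2..2]={S,T1}  "b"  orig:{S}
  [0..1]=∅  "cb"
  [1..2]={X3}  "bb"  orig:{}
  [0..2]={S}  "cbb"

S ∈ T[0,2] ⇒ YES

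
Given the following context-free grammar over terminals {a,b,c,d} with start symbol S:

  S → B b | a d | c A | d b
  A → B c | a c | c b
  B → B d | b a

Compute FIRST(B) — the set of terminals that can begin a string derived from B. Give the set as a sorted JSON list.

Compute FIRST by fixpoint:
pass 1:
  A via A→a c: +{a}
  A via A→c b: +{c}
  B via B→b a: +{b}
  S via S→B b: +{b}
  S via S→a d: +{a}
  S via S→c A: +{c}
  S via S→d b: +{d}
  FIRST(S)={a,b,c,d}  FIRST(A)={a,c}  FIRST(B)={b}
pass 2:
  A via A→B c: +{b}
  FIRST(S)={a,b,c,d}  FIRST(A)={a,b,c}  FIRST(B)={b}
pass 3: (stable)
  FIRST(S)={a,b,c,d}  FIRST(A)={a,b,c}  FIRST(B)={b}

FIRST(B) = ["b"]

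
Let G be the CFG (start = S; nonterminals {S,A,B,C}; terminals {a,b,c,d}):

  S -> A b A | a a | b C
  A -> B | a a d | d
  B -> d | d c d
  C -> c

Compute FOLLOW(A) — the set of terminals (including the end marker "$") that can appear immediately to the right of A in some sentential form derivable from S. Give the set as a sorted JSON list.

Compute FIRST by fixpoint:
round 1:
  A via A→a a d: +{a}
  A via A→d: +{d}
  B via B→d: +{d}
  C via C→c: +{c}
  S via S→A b A: +{a,d}
  S via S→b C: +{b}
  FIRST(S)={a,b,d}  FIRST(A)={a,d}  FIRST(B)={d}  FIRST(C)={c}
round 2: — fixpoint
  FIRST(S)={a,b,d}  FIRST(A)={a,d}  FIRST(B)={d}  FIRST(C)={c}

FOLLOW iteration:
seed FOLLOW(S) with $
pass 1:
  S→A b A: FOLLOW(A) ⊇ FIRST(b) = {b}; new: +{b}
  S→A b A: FOLLOW(A) ⊇ FOLLOW(S) ⊇ {$}; new: +{$}
  S→b C: FOLLOW(C) ⊇ FOLLOW(S) ⊇ {$}; new: +{$}
  FOLLOW(S)={$}  FOLLOW(A)={$,b}  FOLLOW(B)={}  FOLLOW(C)={$}
pass 2:
  A→B: FOLLOW(B) ⊇ FOLLOW(A) ⊇ {$,b}; new: +{$,b}
  FOLLOW(S)={$}  FOLLOW(A)={$,b}  FOLLOW(B)={$,b}  FOLLOW(C)={$}
pass 3: done
  FOLLOW(S)={$}  FOLLOW(A)={$,b}  FOLLOW(B)={$,b}  FOLLOW(C)={$}

FOLLOW(A) = ["$", "b"]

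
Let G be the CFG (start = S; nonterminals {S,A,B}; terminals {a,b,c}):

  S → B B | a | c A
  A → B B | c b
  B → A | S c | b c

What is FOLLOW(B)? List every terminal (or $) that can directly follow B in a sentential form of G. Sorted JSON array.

Compute FIRST by fixpoint:
round 1:
  A via A→c b: +{c}
  B via B→A: +{c}
  B via B→b c: +{b}
  S via S→B B: +{b,c}
  S via S→a: +{a}
  FIRST(S)={a,b,c}  FIRST(A)={c}  FIRST(B)={b,c}
round 2:
  A via A→B B: +{b}
  B via B→S c: +{a}
  FIRST(S)={a,b,c}  FIRST(A)={b,c}  FIRST(B)={a,b,c}
round 3:
  A via A→B B: +{a}
  FIRST(S)={a,b,c}  FIRST(A)={a,b,c}  FIRST(B)={a,b,c}
round 4: (no change)
  FIRST(S)={a,b,c}  FIRST(A)={a,b,c}  FIRST(B)={a,b,c}

FOLLOW iteration:
FOLLOW(S) := {$}
round 1:
  A→B B: FOLLOW(B) ⊇ FIRST(B) = {a,b,c}; new: +{a,b,c}
  B→A: FOLLOW(A) ⊇ FOLLOW(B) ⊇ {a,b,c}; new: +{a,b,c}
  B→S c: FOLLOW(S) ⊇ FIRST(c) = {c}; new: +{c}
  S→B B: FOLLOW(B) ⊇ FOLLOW(S) ⊇ {$,c}; new: +{$}
  S→c A: FOLLOW(A) ⊇ FOLLOW(S) ⊇ {$,c}; new: +{$}
  FOLLOW[S]={$,c}  FOLLOW[A]={$,a,b,c}  FOLLOW[B]={$,a,b,c}
round 2: — fixpoint
  FOLLOW[S]={$,c}  FOLLOW[A]={$,a,b,c}  FOLLOW[B]={$,a,b,c}

FOLLOW(B) = ["$", "a", "b", "c"]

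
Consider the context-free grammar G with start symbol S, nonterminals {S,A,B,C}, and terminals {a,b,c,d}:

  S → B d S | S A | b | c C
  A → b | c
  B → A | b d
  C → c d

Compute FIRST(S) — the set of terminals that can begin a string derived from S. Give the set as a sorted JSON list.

FIRST sets, iterate to fixpoint:
pass 1:
  A via A→b: +{b}
  A via A→c: +{c}
  B via B→A: +{b,c}
  C via C→c d: +{c}
  S via S→B d S: +{b,c}
  S: {b,c}  A: {b,c}  B: {b,c}  C: {c}
pass 2: (no change)
  S: {b,c}  A: {b,c}  B: {b,c}  C: {c}

FIRST(S) = ["b", "c"]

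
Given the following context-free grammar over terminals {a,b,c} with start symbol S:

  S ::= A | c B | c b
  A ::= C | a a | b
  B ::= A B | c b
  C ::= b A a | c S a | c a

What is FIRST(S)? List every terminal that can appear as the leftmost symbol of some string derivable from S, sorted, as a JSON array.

FIRST iteration:
round 1:
  A via A→a a: +{a}
  A via A→b: +{b}
  B via B→A B: +{a,b}
  B via B→c b: +{c}
  C via C→b A a: +{b}
  C via C→c S a: +{c}
  S via S→A: +{a,b}
  S via S→c B: +{c}
  FIRST[S]={a,b,c}  FIRST[A]={a,b}  FIRST[B]={a,b,c}  FIRST[C]={b,c}
round 2:
  A via A→C: +{c}
  FIRST[S]={a,b,c}  FIRST[A]={a,b,c}  FIRST[B]={a,b,c}  FIRST[C]={b,c}
round 3: (stable)
  FIRST[S]={a,b,c}  FIRST[A]={a,b,c}  FIRST[B]={a,b,c}  FIRST[C]={b,c}

FIRST(S) = ["a", "b", "c"]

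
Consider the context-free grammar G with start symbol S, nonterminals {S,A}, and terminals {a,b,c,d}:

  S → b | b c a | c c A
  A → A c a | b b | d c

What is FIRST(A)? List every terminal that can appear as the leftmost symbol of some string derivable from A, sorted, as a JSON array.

Compute FIRST by fixpoint:
iter 1:
  A via A→b b: +{b}
  A via A→d c: +{d}
  S via S→b: +{b}
  S via S→c c A: +{c}
  FIRST(S)={b,c}  FIRST(A)={b,d}
iter 2: (stable)
  FIRST(S)={b,c}  FIRST(A)={b,d}

FIRST(A) = ["b", "d"]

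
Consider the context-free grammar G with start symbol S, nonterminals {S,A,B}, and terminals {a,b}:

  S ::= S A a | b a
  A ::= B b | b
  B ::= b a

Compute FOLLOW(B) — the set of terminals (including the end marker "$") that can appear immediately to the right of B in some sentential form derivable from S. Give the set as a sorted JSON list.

Compute FIRST by fixpoint:
iter 1:
  A via A→b: +{b}
  B via B→b a: +{b}
  S via S→b a: +{b}
  S: {b}  A: {b}  B: {b}
iter 2: (no change)
  S: {b}  A: {b}  B: {b}

FOLLOW sets:
FOLLOW(S) := {$}
round 1:
  A→B b: FOLLOW(B) ⊇ FIRST(b) = {b}; new: +{b}
  S→S A a: FOLLOW(S) ⊇ FIRST(A) = {b}; new: +{b}
  S→S A a: FOLLOW(A) ⊇ FIRST(a) = {a}; new: +{a}
  S: {$,b}  A: {a}  B: {b}
round 2: (no change)
  S: {$,b}  A: {a}  B: {b}

FOLLOW(B) = ["b"]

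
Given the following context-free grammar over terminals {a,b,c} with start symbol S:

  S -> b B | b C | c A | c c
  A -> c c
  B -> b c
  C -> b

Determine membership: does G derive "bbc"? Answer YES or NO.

CNF form of G:
  S -> T0 A | T0 T0 | T1 B | T1 C
  A -> T0 T0
  B -> T1 T0
  C -> b
  T0 -> c
  T1 -> b

CYK fill:
  T[0,0] 'b' = {C,T1}  orig:{C}
  T[1,1] 'b' = {C,T1}  orig:{C}
  T[2,2] 'c' = {T0}  orig:{}
  T[0,1] 'bb' = {S}
  T[1,2] 'bc' = {B}
  T[0,2] 'bbc' = {S}

S ∈ T[0,2] ⇒ YES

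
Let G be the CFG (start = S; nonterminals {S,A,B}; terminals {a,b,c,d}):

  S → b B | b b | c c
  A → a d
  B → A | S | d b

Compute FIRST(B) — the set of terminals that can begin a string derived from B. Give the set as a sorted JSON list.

FIRST iteration:
round 1:
  A via A→a d: +{a}
  B via B→A: +{a}
  B via B→d b: +{d}
  S via S→b B: +{b}
  S via S→c c: +{c}
  FIRST(S)={b,c}  FIRST(A)={a}  FIRST(B)={a,d}
round 2:
  B via B→S: +{b,c}
  FIRST(S)={b,c}  FIRST(A)={a}  FIRST(B)={a,b,c,d}
round 3: — fixpoint
  FIRST(S)={b,c}  FIRST(A)={a}  FIRST(B)={a,b,c,d}

FIRST(B) = ["a", "b", "c", "d"]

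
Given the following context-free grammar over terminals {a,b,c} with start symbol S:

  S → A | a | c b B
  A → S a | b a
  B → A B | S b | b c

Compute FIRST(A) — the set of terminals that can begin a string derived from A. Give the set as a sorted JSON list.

FIRST sets, iterate to fixpoint:
[1]
  A via A→b a: +{b}
  B via B→A B: +{b}
  S via S→A: +{b}
  S via S→a: +{a}
  S via S→c b B: +{c}
  FIRST(S)={a,b,c}  FIRST(A)={b}  FIRST(B)={b}
[2]
  A via A→S a: +{a,c}
  B via B→A B: +{a,c}
  FIRST(S)={a,b,c}  FIRST(A)={a,b,c}  FIRST(B)={a,b,c}
[3] (stable)
  FIRST(S)={a,b,c}  FIRST(A)={a,b,c}  FIRST(B)={a,b,c}

FIRST(A) = ["a", "b", "c"]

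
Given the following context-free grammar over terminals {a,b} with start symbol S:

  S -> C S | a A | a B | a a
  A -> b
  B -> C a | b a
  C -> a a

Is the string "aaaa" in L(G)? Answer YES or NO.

Convert to CNF:
  S -> C S | T0 A | T0 B | T0 T0
  A -> b
  B -> C T0 | T1 T0
  C -> T0 T0
  T0 -> a
  T1 -> b

CYK table (by increasing span):
  cell(0,0) a: {T0}  orig:{}
  cell(1,1) a: {T0}  orig:{}
  cell(2,2) a: {T0}  orig:{}
  cell(3,3) a: {T0}  orig:{}
  cell(0,1) aa: {C,S}
  cell(1,2) aa: {C,S}
  cell(2,3) aa: {C,S}
  cell(0,2) aaa: {B}
  cell(1,3) aaa: {B}
  cell(0,3) aaaa: {S}

S ∈ T[0,3] ⇒ YES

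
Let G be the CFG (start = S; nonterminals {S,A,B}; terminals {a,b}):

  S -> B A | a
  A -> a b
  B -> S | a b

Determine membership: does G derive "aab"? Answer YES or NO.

Convert to CNF:
  S -> B A | a
  A -> T0 T1
  B -> B A | T0 T1 | a
  T0 -> a
  T1 -> b

CYK fill:
  T[0,0] 'a' = {B,S,T0}  orig:{B,S}
  T[1,1] 'a' = {B,S,T0}  orig:{B,S}
  T[2,2] 'b' = {T1}  orig:{}
  T[0,1] 'aa' = ∅
  T[1,2] 'ab' = {A,B}
  T[0,2] 'aab' = {B,S}

S ∈ T[0,2] ⇒ YES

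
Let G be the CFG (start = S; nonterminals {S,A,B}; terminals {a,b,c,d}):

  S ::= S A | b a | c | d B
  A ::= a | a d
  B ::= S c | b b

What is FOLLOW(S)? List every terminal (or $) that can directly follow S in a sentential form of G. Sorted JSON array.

FIRST iteration:
round 1:
  A via A→a: +{a}
  B via B→b b: +{b}
  S via S→b a: +{b}
  S via S→c: +{c}
  S via S→d B: +{d}
  FIRST(S)={b,c,d}  FIRST(A)={a}  FIRST(B)={b}
round 2:
  B via B→S c: +{c,d}
  FIRST(S)={b,c,d}  FIRST(A)={a}  FIRST(B)={b,c,d}
round 3: — fixpoint
  FIRST(S)={b,c,d}  FIRST(A)={a}  FIRST(B)={b,c,d}

FOLLOW sets:
FOLLOW(S) := {$}
iter 1:
  B→S c: FOLLOW(S) ⊇ FIRST(c) = {c}; new: +{c}
  S→S A: FOLLOW(S) ⊇ FIRST(A) = {a}; new: +{a}
  S→S A: FOLLOW(A) ⊇ FOLLOW(S) ⊇ {$,a,c}; new: +{$,a,c}
  S→d B: FOLLOW(B) ⊇ FOLLOW(S) ⊇ {$,a,c}; new: +{$,a,c}
  FOLLOW[S]={$,a,c}  FOLLOW[A]={$,a,c}  FOLLOW[B]={$,a,c}
iter 2: — fixpoint
  FOLLOW[S]={$,a,c}  FOLLOW[A]={$,a,c}  FOLLOW[B]={$,a,c}

FOLLOW(S) = ["$", "a", "c"]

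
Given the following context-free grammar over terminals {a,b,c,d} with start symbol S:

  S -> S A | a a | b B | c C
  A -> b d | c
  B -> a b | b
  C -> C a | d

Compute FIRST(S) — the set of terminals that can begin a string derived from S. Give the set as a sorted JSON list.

FIRST sets, iterate to fixpoint:
[1]
  A via A→b d: +{b}
  A via A→c: +{c}
  B via B→a b: +{a}
  B via B→b: +{b}
  C via C→d: +{d}
  S via S→a a: +{a}
  S via S→b B: +{b}
  S via S→c C: +{c}
  FIRST[S]={a,b,c}  FIRST[A]={b,c}  FIRST[B]={a,b}  FIRST[C]={d}
[2] (no change)
  FIRST[S]={a,b,c}  FIRST[A]={b,c}  FIRST[B]={a,b}  FIRST[C]={d}

FIRST(S) = ["a", "b", "c"]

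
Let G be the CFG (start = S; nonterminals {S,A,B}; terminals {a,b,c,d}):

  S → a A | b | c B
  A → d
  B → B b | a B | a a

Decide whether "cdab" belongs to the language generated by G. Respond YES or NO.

CNF form of G:
  S -> T1 A | T2 B | b
  A -> d
  B -> B T0 | T1 B | T1 T1
  T0 -> b
  T1 -> a
  T2 -> c

Fill CYK table bottom-up:
  cell(0,0) c: {T2}  orig:{}
  cell(1,1) d: {A}
  cell(2,2) a: {T1}  orig:{}
  cell(3,3) b: {S,T0}  orig:{S}
  cell(0,1) cd: ∅
  cell(1,2) da: ∅
  cell(2,3) ab: ∅
  cell(0,2) cda: ∅
  cell(1,3) dab: ∅
  cell(0,3) cdab: ∅

S ∉ T[0,3] ⇒ NO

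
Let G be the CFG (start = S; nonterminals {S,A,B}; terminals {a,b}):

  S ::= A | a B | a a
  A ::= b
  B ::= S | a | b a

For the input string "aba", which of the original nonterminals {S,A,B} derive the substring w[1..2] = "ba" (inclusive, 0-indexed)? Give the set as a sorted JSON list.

CNF form of G:
  S -> T0 B | T0 T0 | b
  A -> b
  B -> T0 B | T0 T0 | T1 T0 | a | b
  T0 -> a
  T1 -> b

CYK fill (cells [i..j] with 1 ≤ i ≤ j ≤ 2 only):
  T[1,1] 'b' = {A,B,S,T1}  orig:{A,B,S}
  T[2,2] 'a' = {B,T0}  orig:{B}
  T[1,2] 'ba' = {B}

Original NTs in T[1,2] deriving "ba": ["B"]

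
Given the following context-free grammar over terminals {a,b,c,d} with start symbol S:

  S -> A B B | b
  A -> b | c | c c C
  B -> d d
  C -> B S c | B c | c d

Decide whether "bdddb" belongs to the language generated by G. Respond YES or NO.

Convert to CNF:
  S -> A X4 | b
  A -> T0 X2 | b | c
  B -> T1 T1
  C -> B T0 | B X3 | T0 T1
  T0 -> c
  T1 -> d
  X2 -> T0 C
  X3 -> S T0
  X4 -> B B

CYK table (by increasing span):
  T[0,0] 'b' = {A,S}
  T[1,1] 'd' = {T1}  orig:{}
  T[2,2] 'd' = {T1}  orig:{}
  T[3,3] 'd' = {T1}  orig:{}
  T[4,4] 'b' = {A,S}
  T[0,1] 'bd' = ∅
  T[1,2] 'dd' = {B}
  T[2,3] 'dd' = {B}
  T[3,4] 'db' = ∅
  T[0,2] 'bdd' = ∅
  T[1,3] 'ddd' = ∅
  T[2,4] 'ddb' = ∅
  T[0,3] 'bddd' = ∅
  T[1,4] 'dddb' = ∅
  T[0,4] 'bdddb' = ∅

S ∉ T[0,4] ⇒ NO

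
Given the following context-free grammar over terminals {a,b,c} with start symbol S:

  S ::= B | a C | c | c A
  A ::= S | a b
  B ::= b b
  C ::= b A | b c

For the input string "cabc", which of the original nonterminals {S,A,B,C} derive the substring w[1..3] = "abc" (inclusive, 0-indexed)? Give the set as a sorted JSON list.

Convert to CNF:
  S -> T0 C | T1 T1 | T2 A | c
  A -> T0 C | T0 T1 | T1 T1 | T2 A | c
  B -> T1 T1
  C -> T1 A | T1 T2
  T0 -> a
  T1 -> b
  T2 -> c

CYK fill — only the sub-triangle for w[1..3]:
  [1..1]={T0}  "a"  orig:{}
  [2..2]={T1}  "b"  orig:{}
  [3..3]={A,S,T2}  "c"  orig:{A,S}
  [1..2]={A}  "ab"
  [2..3]={C}  "bc"
  [1..3]={A,S}  "abc"

Original NTs in T[1,3] deriving "abc": ["A", "S"]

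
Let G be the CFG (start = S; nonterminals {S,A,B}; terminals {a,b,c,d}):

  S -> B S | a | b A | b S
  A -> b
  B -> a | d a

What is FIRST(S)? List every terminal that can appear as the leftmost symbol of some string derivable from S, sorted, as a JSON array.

Compute FIRST by fixpoint:
[1]
  A via A→b: +{b}
  B via B→a: +{a}
  B via B→d a: +{d}
  S via S→B S: +{a,d}
  S via S→b A: +{b}
  FIRST(S)={a,b,d}  FIRST(A)={b}  FIRST(B)={a,d}
[2] (stable)
  FIRST(S)={a,b,d}  FIRST(A)={b}  FIRST(B)={a,d}

FIRST(S) = ["a", "b", "d"]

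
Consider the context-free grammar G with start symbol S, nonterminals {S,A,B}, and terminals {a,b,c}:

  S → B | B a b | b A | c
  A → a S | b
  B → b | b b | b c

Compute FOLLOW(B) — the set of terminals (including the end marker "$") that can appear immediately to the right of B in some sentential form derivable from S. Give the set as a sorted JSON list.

Compute FIRST by fixpoint:
pass 1:
  A via A→a S: +{a}
  A via A→b: +{b}
  B via B→b: +{b}
  S via S→B: +{b}
  S via S→c: +{c}
  S: {b,c}  A: {a,b}  B: {b}
pass 2: — fixpoint
  S: {b,c}  A: {a,b}  B: {b}

FOLLOW iteration:
initialize: $ ∈ FOLLOW(S)
[1]
  S→B: FOLLOW(B) ⊇ FOLLOW(S) ⊇ {$}; new: +{$}
  S→B a b: FOLLOW(B) ⊇ FIRST(a) = {a}; new: +{a}
  S→b A: FOLLOW(A) ⊇ FOLLOW(S) ⊇ {$}; new: +{$}
  FOLLOW[S]={$}  FOLLOW[A]={$}  FOLLOW[B]={$,a}
[2] (stable)
  FOLLOW[S]={$}  FOLLOW[A]={$}  FOLLOW[B]={$,a}

FOLLOW(B) = ["$", "a"]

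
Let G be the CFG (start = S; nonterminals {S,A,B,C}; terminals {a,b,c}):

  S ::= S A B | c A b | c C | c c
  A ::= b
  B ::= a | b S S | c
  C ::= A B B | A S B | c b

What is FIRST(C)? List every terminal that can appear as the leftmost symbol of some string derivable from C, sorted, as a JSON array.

Compute FIRST by fixpoint:
round 1:
  A via A→b: +{b}
  B via B→a: +{a}
  B via B→b S S: +{b}
  B via B→c: +{c}
  C via C→A B B: +{b}
  C via C→c b: +{c}
  S via S→c A b: +{c}
  FIRST[S]={c}  FIRST[A]={b}  FIRST[B]={a,b,c}  FIRST[C]={b,c}
round 2: — fixpoint
  FIRST[S]={c}  FIRST[A]={b}  FIRST[B]={a,b,c}  FIRST[C]={b,c}

FIRST(C) = ["b", "c"]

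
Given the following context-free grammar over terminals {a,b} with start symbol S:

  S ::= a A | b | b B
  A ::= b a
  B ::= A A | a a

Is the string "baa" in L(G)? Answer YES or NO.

Convert to CNF:
  S -> T0 B | T1 A | b
  A -> T0 T1
  B -> A A | T1 T1
  T0 -> b
  T1 -> a

CYK table (by increasing span):
  T[0,0] 'b' = {S,T0}  orig:{S}
  T[1,1] 'a' = {T1}  orig:{}
  T[2,2] 'a' = {T1}  orig:{}
  T[0,1] 'ba' = {A}
  T[1,2] 'aa' = {B}
  T[0,2] 'baa' = {S}

S ∈ T[0,2] ⇒ YES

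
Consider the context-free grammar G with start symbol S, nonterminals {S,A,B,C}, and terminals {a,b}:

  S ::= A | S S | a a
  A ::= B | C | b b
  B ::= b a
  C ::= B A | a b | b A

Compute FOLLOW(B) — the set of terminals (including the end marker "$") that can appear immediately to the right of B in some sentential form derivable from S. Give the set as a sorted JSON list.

Compute FIRST by fixpoint:
iter 1:
  A via A→b b: +{b}
  B via B→b a: +{b}
  C via C→B A: +{b}
  C via C→a b: +{a}
  S via S→A: +{b}
  S via S→a a: +{a}
  S: {a,b}  A: {b}  B: {b}  C: {a,b}
iter 2:
  A via A→C: +{a}
  S: {a,b}  A: {a,b}  B: {b}  C: {a,b}
iter 3: — fixpoint
  S: {a,b}  A: {a,b}  B: {b}  C: {a,b}

FOLLOW sets:
seed FOLLOW(S) with $
pass 1:
  C→B A: FOLLOW(B) ⊇ FIRST(A) = {a,b}; new: +{a,b}
  S→A: FOLLOW(A) ⊇ FOLLOW(S) ⊇ {$}; new: +{$}
  S→S S: FOLLOW(S) ⊇ FIRST(S) = {a,b}; new: +{a,b}
  S: {$,a,b}  A: {$}  B: {a,b}  C: {}
pass 2:
  A→B: FOLLOW(B) ⊇ FOLLOW(A) ⊇ {$}; new: +{$}
  A→C: FOLLOW(C) ⊇ FOLLOW(A) ⊇ {$}; new: +{$}
  S→A: FOLLOW(A) ⊇ FOLLOW(S) ⊇ {$,a,b}; new: +{a,b}
  S: {$,a,b}  A: {$,a,b}  B: {$,a,b}  C: {$}
pass 3:
  A→C: FOLLOW(C) ⊇ FOLLOW(A) ⊇ {$,a,b}; new: +{a,b}
  S: {$,a,b}  A: {$,a,b}  B: {$,a,b}  C: {$,a,b}
pass 4: (no change)
  S: {$,a,b}  A: {$,a,b}  B: {$,a,b}  C: {$,a,b}

FOLLOW(B) = ["$", "a", "b"]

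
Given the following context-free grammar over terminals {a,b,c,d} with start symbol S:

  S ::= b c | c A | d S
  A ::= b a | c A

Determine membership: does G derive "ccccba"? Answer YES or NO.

CNF form of G:
  S -> T0 T2 | T2 A | T3 S
  A -> T0 T1 | T2 A
  T0 -> b
  T1 -> a
  T2 -> c
  T3 -> d

CYK fill:
  [0..0]={T2}  "c"  orig:{}
  [1..1]={T2}  "c"  orig:{}
  [2..2]={T2}  "c"  orig:{}
  [3..3]={T2}  "c"  orig:{}
  [4..4]={T0}  "b"  orig:{}
  [5..5]={T1}  "a"  orig:{}
  [0..1]=∅  "cc"
  [1..2]=∅  "cc"
  [2..3]=∅  "cc"
  [3..4]=∅  "cb"
  [4..5]={A}  "ba"
  [0..2]=∅  "ccc"
  [1..3]=∅  "ccc"
  [2..4]=∅  "ccb"
  [3..5]={A,S}  "cba"
  [0..3]=∅  "cccc"
  [1..4]=∅  "cccb"
  [2..5]={A,S}  "ccba"
  [0..4]=∅  "ccccb"
  [1..5]={A,S}  "cccba"
  [0..5]={A,S}  "ccccba"

S ∈ T[0,5] ⇒ YES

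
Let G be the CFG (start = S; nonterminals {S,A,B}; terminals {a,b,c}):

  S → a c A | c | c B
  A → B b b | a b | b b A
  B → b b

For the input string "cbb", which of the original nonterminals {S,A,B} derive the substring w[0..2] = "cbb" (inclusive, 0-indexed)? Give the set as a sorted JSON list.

CNF form of G:
  S -> T1 X5 | T2 B | c
  A -> B X3 | T0 X4 | T1 T0
  B -> T0 T0
  T0 -> b
  T1 -> a
  T2 -> c
  X3 -> T0 T0
  X4 -> T0 A
  X5 -> T2 A

Fill CYK table bottom-up — only the sub-triangle for w[0..2]:
  T[0,0] 'c' = {S,T2}  orig:{S}
  T[1,1] 'b' = {T0}  orig:{}
  T[2,2] 'b' = {T0}  orig:{}
  T[0,1] 'cb' = ∅
  T[1,2] 'bb' = {B,X3}  orig:{B}
  T[0,2] 'cbb' = {S}

Original NTs in T[0,2] deriving "cbb": ["S"]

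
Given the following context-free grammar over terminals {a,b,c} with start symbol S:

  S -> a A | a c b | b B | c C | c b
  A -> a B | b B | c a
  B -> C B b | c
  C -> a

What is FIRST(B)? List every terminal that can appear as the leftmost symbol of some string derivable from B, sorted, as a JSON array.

FIRST iteration:
pass 1:
  A via A→a B: +{a}
  A via A→b B: +{b}
  A via A→c a: +{c}
  B via B→c: +{c}
  C via C→a: +{a}
  S via S→a A: +{a}
  S via S→b B: +{b}
  S via S→c C: +{c}
  S: {a,b,c}  A: {a,b,c}  B: {c}  C: {a}
pass 2:
  B via B→C B b: +{a}
  S: {a,b,c}  A: {a,b,c}  B: {a,c}  C: {a}
pass 3: — fixpoint
  S: {a,b,c}  A: {a,b,c}  B: {a,c}  C: {a}

FIRST(B) = ["a", "c"]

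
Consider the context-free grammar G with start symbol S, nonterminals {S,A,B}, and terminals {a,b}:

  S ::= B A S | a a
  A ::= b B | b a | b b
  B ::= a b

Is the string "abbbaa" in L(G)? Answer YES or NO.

CNF form of G:
  S -> B X2 | T1 T1
  A -> T0 B | T0 T0 | T0 T1
  B -> T1 T0
  T0 -> b
  T1 -> a
  X2 -> A S

CYK fill:
  cell(0,0) a: {T1}  orig:{}
  cell(1,1) b: {T0}  orig:{}
  cell(2,2) b: {T0}  orig:{}
  cell(3,3) b: {T0}  orig:{}
  cell(4,4) a: {T1}  orig:{}
  cell(5,5) a: {T1}  orig:{}
  cell(0,1) ab: {B}
  cell(1,2) bb: {A}
  cell(2,3) bb: {A}
  cell(3,4) ba: {A}
  cell(4,5) aa: {S}
  cell(0,2) abb: ∅
  cell(1,3) bbb: ∅
  cell(2,4) bba: ∅
  cell(3,5) baa: ∅
  cell(0,3) abbb: ∅
  cell(1,4) bbba: ∅
  cell(2,5) bbaa: {X2}  orig:{}
  cell(0,4) abbba: ∅
  cell(1,5) bbbaa: ∅
  cell(0,5) abbbaa: {S}

S ∈ T[0,5] ⇒ YES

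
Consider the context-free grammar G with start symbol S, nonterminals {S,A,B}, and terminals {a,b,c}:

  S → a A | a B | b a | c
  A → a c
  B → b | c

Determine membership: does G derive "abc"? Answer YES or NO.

CNF form of G:
  S -> T0 A | T0 B | T2 T0 | c
  A -> T0 T1
  B -> b | c
  T0 -> a
  T1 -> c
  T2 -> b

CYK table (by increasing span):
  cell(0,0) a: {T0}  orig:{}
  cell(1,1) b: {B,T2}  orig:{B}
  cell(2,2) c: {B,S,T1}  orig:{B,S}
  cell(0,1) ab: {S}
  cell(1,2) bc: ∅
  cell(0,2) abc: ∅

S ∉ T[0,2] ⇒ NO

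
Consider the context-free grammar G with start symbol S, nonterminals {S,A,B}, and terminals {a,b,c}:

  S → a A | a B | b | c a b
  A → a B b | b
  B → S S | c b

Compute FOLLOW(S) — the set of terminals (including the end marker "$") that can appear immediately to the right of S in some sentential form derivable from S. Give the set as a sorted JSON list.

FIRST iteration:
iter 1:
  A via A→a B b: +{a}
  A via A→b: +{b}
  B via B→c b: +{c}
  S via S→a A: +{a}
  S via S→b: +{b}
  S via S→c a b: +{c}
  FIRST[S]={a,b,c}  FIRST[A]={a,b}  FIRST[B]={c}
iter 2:
  B via B→S S: +{a,b}
  FIRST[S]={a,b,c}  FIRST[A]={a,b}  FIRST[B]={a,b,c}
iter 3: (stable)
  FIRST[S]={a,b,c}  FIRST[A]={a,b}  FIRST[B]={a,b,c}

Compute FOLLOW by fixpoint:
FOLLOW(S) := {$}
iter 1:
  A→a B b: FOLLOW(B) ⊇ FIRST(b) = {b}; new: +{b}
  B→S S: FOLLOW(S) ⊇ FIRST(S) = {a,b,c}; new: +{a,b,c}
  S→a A: FOLLOW(A) ⊇ FOLLOW(S) ⊇ {$,a,b,c}; new: +{$,a,b,c}
  S→a B: FOLLOW(B) ⊇ FOLLOW(S) ⊇ {$,a,b,c}; new: +{$,a,c}
  FOLLOW(S)={$,a,b,c}  FOLLOW(A)={$,a,b,c}  FOLLOW(B)={$,a,b,c}
iter 2: done
  FOLLOW(S)={$,a,b,c}  FOLLOW(A)={$,a,b,c}  FOLLOW(B)={$,a,b,c}

FOLLOW(S) = ["$", "a", "b", "c"]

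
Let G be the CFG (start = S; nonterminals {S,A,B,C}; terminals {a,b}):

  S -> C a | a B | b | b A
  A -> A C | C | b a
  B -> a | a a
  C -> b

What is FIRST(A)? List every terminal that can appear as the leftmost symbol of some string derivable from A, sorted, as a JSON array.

FIRST sets, iterate to fixpoint:
[1]
  A via A→b a: +{b}
  B via B→a: +{a}
  C via C→b: +{b}
  S via S→C a: +{b}
  S via S→a B: +{a}
  FIRST(S)={a,b}  FIRST(A)={b}  FIRST(B)={a}  FIRST(C)={b}
[2] (no change)
  FIRST(S)={a,b}  FIRST(A)={b}  FIRST(B)={a}  FIRST(C)={b}

FIRST(A) = ["b"]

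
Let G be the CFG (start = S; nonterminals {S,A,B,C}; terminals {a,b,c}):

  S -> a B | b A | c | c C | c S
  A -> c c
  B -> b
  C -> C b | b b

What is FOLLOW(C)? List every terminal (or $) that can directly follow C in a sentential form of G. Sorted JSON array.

Compute FIRST by fixpoint:
pass 1:
  A via A→c c: +{c}
  B via B→b: +{b}
  C via C→b b: +{b}
  S via S→a B: +{a}
  S via S→b A: +{b}
  S via S→c: +{c}
  S: {a,b,c}  A: {c}  B: {b}  C: {b}
pass 2: (no change)
  S: {a,b,c}  A: {c}  B: {b}  C: {b}

Compute FOLLOW by fixpoint:
FOLLOW(S) := {$}
round 1:
  C→C b: FOLLOW(C) ⊇ FIRST(b) = {b}; new: +{b}
  S→a B: FOLLOW(B) ⊇ FOLLOW(S) ⊇ {$}; new: +{$}
  S→b A: FOLLOW(A) ⊇ FOLLOW(S) ⊇ {$}; new: +{$}
  S→c C: FOLLOW(C) ⊇ FOLLOW(S) ⊇ {$}; new: +{$}
  S: {$}  A: {$}  B: {$}  C: {$,b}
round 2: (no change)
  S: {$}  A: {$}  B: {$}  C: {$,b}

FOLLOW(C) = ["$", "b"]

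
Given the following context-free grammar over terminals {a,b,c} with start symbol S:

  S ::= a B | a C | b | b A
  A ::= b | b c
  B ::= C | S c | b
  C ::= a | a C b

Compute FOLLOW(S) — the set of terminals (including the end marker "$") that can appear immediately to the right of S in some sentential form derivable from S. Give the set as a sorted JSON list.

FIRST sets, iterate to fixpoint:
round 1:
  A via A→b: +{b}
  B via B→b: +{b}
  C via C→a: +{a}
  S via S→a B: +{a}
  S via S→b: +{b}
  S: {a,b}  A: {b}  B: {b}  C: {a}
round 2:
  B via B→C: +{a}
  S: {a,b}  A: {b}  B: {a,b}  C: {a}
round 3: done
  S: {a,b}  A: {b}  B: {a,b}  C: {a}

FOLLOW sets:
FOLLOW(S) := {$}
[1]
  B→S c: FOLLOW(S) ⊇ FIRST(c) = {c}; new: +{c}
  C→a C b: FOLLOW(C) ⊇ FIRST(b) = {b}; new: +{b}
  S→a B: FOLLOW(B) ⊇ FOLLOW(S) ⊇ {$,c}; new: +{$,c}
  S→a C: FOLLOW(C) ⊇ FOLLOW(S) ⊇ {$,c}; new: +{$,c}
  S→b A: FOLLOW(A) ⊇ FOLLOW(S) ⊇ {$,c}; new: +{$,c}
  S: {$,c}  A: {$,c}  B: {$,c}  C: {$,b,c}
[2] (stable)
  S: {$,c}  A: {$,c}  B: {$,c}  C: {$,b,c}

FOLLOW(S) = ["$", "c"]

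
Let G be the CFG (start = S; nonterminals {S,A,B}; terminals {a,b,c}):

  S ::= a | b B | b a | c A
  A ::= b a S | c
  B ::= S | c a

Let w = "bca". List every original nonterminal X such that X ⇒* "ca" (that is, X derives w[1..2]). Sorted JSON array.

CNF form of G:
  S -> T0 B | T0 T1 | T2 A | a
  A -> T0 X3 | c
  B -> T0 B | T0 T1 | T2 A | T2 T1 | a
  T0 -> b
  T1 -> a
  T2 -> c
  X3 -> T1 S

CYK table (by increasing span), restricted to cells inside w[1..2]:
  [1..1]={A,T2}  "c"  orig:{A}
  [2..2]={B,S,T1}  "a"  orig:{B,S}
  [1..2]={B}  "ca"

Original NTs in T[1,2] deriving "ca": ["B"]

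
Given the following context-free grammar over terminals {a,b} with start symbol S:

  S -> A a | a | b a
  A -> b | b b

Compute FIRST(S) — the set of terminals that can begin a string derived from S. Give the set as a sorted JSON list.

Compute FIRST by fixpoint:
[1]
  A via A→b: +{b}
  S via S→A a: +{b}
  S via S→a: +{a}
  S: {a,b}  A: {b}
[2] done
  S: {a,b}  A: {b}

FIRST(S) = ["a", "b"]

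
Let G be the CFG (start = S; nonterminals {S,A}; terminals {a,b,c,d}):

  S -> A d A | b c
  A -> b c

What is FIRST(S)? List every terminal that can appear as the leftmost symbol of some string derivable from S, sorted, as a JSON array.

FIRST iteration:
iter 1:
  A via A→b c: +{b}
  S via S→A d A: +{b}
  FIRST[S]={b}  FIRST[A]={b}
iter 2: — fixpoint
  FIRST[S]={b}  FIRST[A]={b}

FIRST(S) = ["b"]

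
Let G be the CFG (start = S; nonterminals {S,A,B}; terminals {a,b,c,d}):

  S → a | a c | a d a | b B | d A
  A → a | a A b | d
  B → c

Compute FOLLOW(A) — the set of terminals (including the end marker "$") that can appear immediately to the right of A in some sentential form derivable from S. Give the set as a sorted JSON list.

FIRST sets, iterate to fixpoint:
round 1:
  A via A→a: +{a}
  A via A→d: +{d}
  B via B→c: +{c}
  S via S→a: +{a}
  S via S→b B: +{b}
  S via S→d A: +{d}
  FIRST[S]={a,b,d}  FIRST[A]={a,d}  FIRST[B]={c}
round 2: (no change)
  FIRST[S]={a,b,d}  FIRST[A]={a,d}  FIRST[B]={c}

FOLLOW sets:
initialize: $ ∈ FOLLOW(S)
round 1:
  A→a A b: FOLLOW(A) ⊇ FIRST(b) = {b}; new: +{b}
  S→b B: FOLLOW(B) ⊇ FOLLOW(S) ⊇ {$}; new: +{$}
  S→d A: FOLLOW(A) ⊇ FOLLOW(S) ⊇ {$}; new: +{$}
  S: {$}  A: {$,b}  B: {$}
round 2: (no change)
  S: {$}  A: {$,b}  B: {$}

FOLLOW(A) = ["$", "b"]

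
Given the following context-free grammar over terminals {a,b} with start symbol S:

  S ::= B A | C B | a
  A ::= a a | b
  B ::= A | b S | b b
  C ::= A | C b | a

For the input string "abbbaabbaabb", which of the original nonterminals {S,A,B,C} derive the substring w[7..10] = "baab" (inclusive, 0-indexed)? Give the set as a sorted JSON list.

CNF form of G:
  S -> B A | C B | a
  A -> T0 T0 | b
  B -> T0 T0 | T1 S | T1 T1 | b
  C -> C T1 | T0 T0 | a | b
  T0 -> a
  T1 -> b

CYK table (by increasing span), restricted to cells inside w[7..10]:
  cell(7,7) b: {A,B,C,T1}  orig:{A,B,C}
  cell(8,8) a: {C,S,T0}  orig:{C,S}
  cell(9,9) a: {C,S,T0}  orig:{C,S}
  cell(10,10) b: {A,B,C,T1}  orig:{A,B,C}
  cell(7,8) ba: {B}
  cell(8,9) aa: {A,B,C}
  cell(9,10) ab: {C,S}
  cell(7,9) baa: {S}
  cell(8,10) aab: {C,S}
  cell(7,10) baab: {B}

Original NTs in T[7,10] deriving "baab": ["B"]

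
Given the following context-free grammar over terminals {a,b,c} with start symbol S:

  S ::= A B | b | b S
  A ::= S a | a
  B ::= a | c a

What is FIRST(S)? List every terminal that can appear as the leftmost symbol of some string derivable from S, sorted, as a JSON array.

FIRST iteration:
pass 1:
  A via A→a: +{a}
  B via B→a: +{a}
  B via B→c a: +{c}
  S via S→A B: +{a}
  S via S→b: +{b}
  FIRST[S]={a,b}  FIRST[A]={a}  FIRST[B]={a,c}
pass 2:
  A via A→S a: +{b}
  FIRST[S]={a,b}  FIRST[A]={a,b}  FIRST[B]={a,c}
pass 3: (stable)
  FIRST[S]={a,b}  FIRST[A]={a,b}  FIRST[B]={a,c}

FIRST(S) = ["a", "b"]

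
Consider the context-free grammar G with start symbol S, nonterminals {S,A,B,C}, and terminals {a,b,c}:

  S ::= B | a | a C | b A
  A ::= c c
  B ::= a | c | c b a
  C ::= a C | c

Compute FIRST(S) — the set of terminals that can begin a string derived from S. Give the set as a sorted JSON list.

Compute FIRST by fixpoint:
round 1:
  A via A→c c: +{c}
  B via B→a: +{a}
  B via B→c: +{c}
  C via C→a C: +{a}
  C via C→c: +{c}
  S via S→B: +{a,c}
  S via S→b A: +{b}
  FIRST[S]={a,b,c}  FIRST[A]={c}  FIRST[B]={a,c}  FIRST[C]={a,c}
round 2: (stable)
  FIRST[S]={a,b,c}  FIRST[A]={c}  FIRST[B]={a,c}  FIRST[C]={a,c}

FIRST(S) = ["a", "b", "c"]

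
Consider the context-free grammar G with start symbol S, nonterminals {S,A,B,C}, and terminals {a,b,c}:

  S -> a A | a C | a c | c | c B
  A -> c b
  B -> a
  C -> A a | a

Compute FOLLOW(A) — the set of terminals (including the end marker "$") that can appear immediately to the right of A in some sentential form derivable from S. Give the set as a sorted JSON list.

Compute FIRST by fixpoint:
round 1:
  A via A→c b: +{c}
  B via B→a: +{a}
  C via C→A a: +{c}
  C via C→a: +{a}
  S via S→a A: +{a}
  S via S→c: +{c}
  FIRST(S)={a,c}  FIRST(A)={c}  FIRST(B)={a}  FIRST(C)={a,c}
round 2: (no change)
  FIRST(S)={a,c}  FIRST(A)={c}  FIRST(B)={a}  FIRST(C)={a,c}

FOLLOW sets:
initialize: $ ∈ FOLLOW(S)
round 1:
  C→A a: FOLLOW(A) ⊇ FIRST(a) = {a}; new: +{a}
  S→a A: FOLLOW(A) ⊇ FOLLOW(S) ⊇ {$}; new: +{$}
  S→a C: FOLLOW(C) ⊇ FOLLOW(S) ⊇ {$}; new: +{$}
  S→c B: FOLLOW(B) ⊇ FOLLOW(S) ⊇ {$}; new: +{$}
  S: {$}  A: {$,a}  B: {$}  C: {$}
round 2: (stable)
  S: {$}  A: {$,a}  B: {$}  C: {$}

FOLLOW(A) = ["$", "a"]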